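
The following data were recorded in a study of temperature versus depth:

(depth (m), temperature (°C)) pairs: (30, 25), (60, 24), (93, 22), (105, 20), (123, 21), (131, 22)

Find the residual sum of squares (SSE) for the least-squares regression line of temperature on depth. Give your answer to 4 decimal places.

5.0437

n = 6, Σx = 542, Σy = 134, Σxy = 11801, Σx² = 56464, Σy² = 3010
Sxx = Σx² − (Σx)²/n = 56464 − 48960.666667 = 7503.333333
Sxy = Σxy − (Σx)(Σy)/n = 11801 − 12104.666667 = -303.666667
Syy = Σy² − (Σy)²/n = 3010 − 2992.666667 = 17.333333
b = Sxy/Sxx = -303.666667/7503.333333 = -0.040471
SSE = Syy − b·Sxy = 17.333333 − (-0.040471)·(-303.666667) = 5.043669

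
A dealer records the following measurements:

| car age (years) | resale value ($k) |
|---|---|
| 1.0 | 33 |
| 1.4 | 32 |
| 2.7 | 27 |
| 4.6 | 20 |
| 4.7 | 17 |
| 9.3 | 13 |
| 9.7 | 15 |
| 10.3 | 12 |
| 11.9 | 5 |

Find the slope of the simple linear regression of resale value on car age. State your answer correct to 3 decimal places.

n = 9, Σx = 55.6, Σy = 174, Σxy = 772.1, Σx² = 481.78
Sxx = Σx² − (Σx)²/n = 481.78 − 343.484444 = 138.295556
Sxy = Σxy − (Σx)(Σy)/n = 772.1 − 1074.933333 = -302.833333
b = Sxy/Sxx = -302.833333/138.295556 = -2.189755

-2.190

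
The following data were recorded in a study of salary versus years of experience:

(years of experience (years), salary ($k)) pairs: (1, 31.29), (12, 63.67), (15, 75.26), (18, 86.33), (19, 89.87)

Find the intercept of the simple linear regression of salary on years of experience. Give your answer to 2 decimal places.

27.05

n = 5, Σx = 65, Σy = 346.42, Σxy = 5185.7, Σx² = 1055
Sxx = Σx² − (Σx)²/n = 1055 − 845 = 210
Sxy = Σxy − (Σx)(Σy)/n = 5185.7 − 4503.46 = 682.24
b = Sxy/Sxx = 682.24/210 = 3.248762
a = ȳ − b·x̄ = 69.284 − 3.248762·13 = 27.050095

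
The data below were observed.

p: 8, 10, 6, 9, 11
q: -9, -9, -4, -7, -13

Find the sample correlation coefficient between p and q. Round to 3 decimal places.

n = 5, Σx = 44, Σy = -42, Σxy = -392, Σx² = 402, Σy² = 396
Sxx = Σx² − (Σx)²/n = 402 − 387.2 = 14.8
Sxy = Σxy − (Σx)(Σy)/n = -392 − (-369.6) = -22.4
Syy = Σy² − (Σy)²/n = 396 − 352.8 = 43.2
r = Sxy/√(Sxx·Syy) = -22.4/√(639.36) = -22.4/25.285569 = -0.885881

-0.886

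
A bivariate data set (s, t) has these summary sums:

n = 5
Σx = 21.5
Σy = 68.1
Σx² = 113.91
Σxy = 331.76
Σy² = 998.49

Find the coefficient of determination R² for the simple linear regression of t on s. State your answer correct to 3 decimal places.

Sxx = Σx² − (Σx)²/n = 113.91 − 92.45 = 21.46
Sxy = Σxy − (Σx)(Σy)/n = 331.76 − 292.83 = 38.93
Syy = Σy² − (Σy)²/n = 998.49 − 927.522 = 70.968
R² = Sxy²/(Sxx·Syy) = (38.93)²/(21.46·70.968) = 0.995122

0.995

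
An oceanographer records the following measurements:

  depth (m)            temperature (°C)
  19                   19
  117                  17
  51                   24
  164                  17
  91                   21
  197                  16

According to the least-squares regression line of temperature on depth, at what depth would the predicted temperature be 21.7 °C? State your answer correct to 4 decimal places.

n = 6, Σx = 639, Σy = 114, Σxy = 11425, Σx² = 90637
Sxx = Σx² − (Σx)²/n = 90637 − 68053.5 = 22583.5
Sxy = Σxy − (Σx)(Σy)/n = 11425 − 12141 = -716
b = Sxy/Sxx = -716/22583.5 = -0.031705
a = ȳ − b·x̄ = 19 − (-0.031705)·106.5 = 22.376536
Set a + b·x = 21.7: x = (21.7 − 22.376536) / (-0.031705) = 21.338757

21.3388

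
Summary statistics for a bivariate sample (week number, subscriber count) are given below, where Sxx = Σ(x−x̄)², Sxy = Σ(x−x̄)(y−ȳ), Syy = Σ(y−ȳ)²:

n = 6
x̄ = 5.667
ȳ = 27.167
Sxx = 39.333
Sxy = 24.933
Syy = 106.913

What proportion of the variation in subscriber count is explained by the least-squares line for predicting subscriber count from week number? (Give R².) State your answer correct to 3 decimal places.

R² = Sxy²/(Sxx·Syy) = (24.933)²/(39.333·106.913) = 0.147830

0.148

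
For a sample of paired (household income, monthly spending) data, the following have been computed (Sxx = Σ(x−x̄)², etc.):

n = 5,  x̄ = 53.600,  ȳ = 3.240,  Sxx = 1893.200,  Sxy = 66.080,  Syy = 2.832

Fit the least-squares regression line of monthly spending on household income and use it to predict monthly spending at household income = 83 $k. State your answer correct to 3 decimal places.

b = Sxy/Sxx = 66.08/1893.2 = 0.034904
a = ȳ − b·x̄ = 3.24 − 0.034904·53.6 = 1.369153
ŷ(83) = a + b·83 = 1.369153 + 0.034904·83 = 4.266174

4.266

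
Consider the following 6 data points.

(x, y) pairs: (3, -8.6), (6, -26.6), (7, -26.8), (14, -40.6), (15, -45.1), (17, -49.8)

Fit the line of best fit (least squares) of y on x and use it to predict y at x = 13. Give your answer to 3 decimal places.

-39.834

n = 6, Σx = 62, Σy = -197.5, Σxy = -2464.5, Σx² = 804
Sxx = Σx² − (Σx)²/n = 804 − 640.666667 = 163.333333
Sxy = Σxy − (Σx)(Σy)/n = -2464.5 − (-2040.833333) = -423.666667
b = Sxy/Sxx = -423.666667/163.333333 = -2.593878
a = ȳ − b·x̄ = -32.916667 − (-2.593878)·10.333333 = -6.113265
ŷ(13) = a + b·13 = -6.113265 + (-2.593878)·13 = -39.833673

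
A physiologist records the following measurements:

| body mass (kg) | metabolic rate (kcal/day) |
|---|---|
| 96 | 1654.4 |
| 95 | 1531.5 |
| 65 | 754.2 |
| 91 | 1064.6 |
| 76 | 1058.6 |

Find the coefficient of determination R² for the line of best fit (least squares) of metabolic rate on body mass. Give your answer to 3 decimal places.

n = 5, Σx = 423, Σy = 6063.3, Σxy = 530670.1, Σx² = 36523, Σy² = 7905356.37
Sxx = Σx² − (Σx)²/n = 36523 − 35785.8 = 737.2
Sxy = Σxy − (Σx)(Σy)/n = 530670.1 − 512955.18 = 17714.92
Syy = Σy² − (Σy)²/n = 7905356.37 − 7352721.378 = 552634.992
R² = Sxy²/(Sxx·Syy) = (17714.92)²/(737.2·552634.992) = 0.770291

0.770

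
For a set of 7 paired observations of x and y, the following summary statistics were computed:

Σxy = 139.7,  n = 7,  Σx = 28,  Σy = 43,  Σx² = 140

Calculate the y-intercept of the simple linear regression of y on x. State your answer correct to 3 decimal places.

10.757

Sxx = Σx² − (Σx)²/n = 140 − 112 = 28
Sxy = Σxy − (Σx)(Σy)/n = 139.7 − 172 = -32.3
b = Sxy/Sxx = -32.3/28 = -1.153571
a = ȳ − b·x̄ = 6.142857 − (-1.153571)·4 = 10.757143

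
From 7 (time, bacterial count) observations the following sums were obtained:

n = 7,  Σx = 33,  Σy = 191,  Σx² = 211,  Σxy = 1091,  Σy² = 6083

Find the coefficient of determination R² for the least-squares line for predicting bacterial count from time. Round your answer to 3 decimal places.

Sxx = Σx² − (Σx)²/n = 211 − 155.571429 = 55.428571
Sxy = Σxy − (Σx)(Σy)/n = 1091 − 900.428571 = 190.571429
Syy = Σy² − (Σy)²/n = 6083 − 5211.571429 = 871.428571
R² = Sxy²/(Sxx·Syy) = (190.571429)²/(55.428571·871.428571) = 0.751883

0.752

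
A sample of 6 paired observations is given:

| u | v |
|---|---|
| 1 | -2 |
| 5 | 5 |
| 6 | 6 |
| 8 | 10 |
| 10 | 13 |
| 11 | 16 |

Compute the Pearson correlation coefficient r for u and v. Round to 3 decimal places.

0.997

n = 6, Σx = 41, Σy = 48, Σxy = 445, Σx² = 347, Σy² = 590
Sxx = Σx² − (Σx)²/n = 347 − 280.166667 = 66.833333
Sxy = Σxy − (Σx)(Σy)/n = 445 − 328 = 117
Syy = Σy² − (Σy)²/n = 590 − 384 = 206
r = Sxy/√(Sxx·Syy) = 117/√(13767.666667) = 117/117.335701 = 0.997139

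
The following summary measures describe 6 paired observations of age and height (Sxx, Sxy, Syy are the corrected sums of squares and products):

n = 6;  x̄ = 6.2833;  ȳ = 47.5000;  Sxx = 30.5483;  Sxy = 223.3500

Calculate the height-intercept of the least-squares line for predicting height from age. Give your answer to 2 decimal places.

b = Sxy/Sxx = 223.35/30.5483 = 7.311372
a = ȳ − b·x̄ = 47.5 − 7.311372·6.2833 = 1.560453

1.56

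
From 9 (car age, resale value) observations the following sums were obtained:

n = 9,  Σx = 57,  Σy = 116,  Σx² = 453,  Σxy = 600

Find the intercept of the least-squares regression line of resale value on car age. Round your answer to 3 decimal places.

Sxx = Σx² − (Σx)²/n = 453 − 361 = 92
Sxy = Σxy − (Σx)(Σy)/n = 600 − 734.666667 = -134.666667
b = Sxy/Sxx = -134.666667/92 = -1.463768
a = ȳ − b·x̄ = 12.888889 − (-1.463768)·6.333333 = 22.159420

22.159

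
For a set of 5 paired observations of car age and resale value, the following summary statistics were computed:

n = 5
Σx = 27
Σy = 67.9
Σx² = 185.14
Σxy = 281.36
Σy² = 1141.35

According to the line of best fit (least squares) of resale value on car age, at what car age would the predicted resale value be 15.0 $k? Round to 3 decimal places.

Sxx = Σx² − (Σx)²/n = 185.14 − 145.8 = 39.34
Sxy = Σxy − (Σx)(Σy)/n = 281.36 − 366.66 = -85.3
b = Sxy/Sxx = -85.3/39.34 = -2.168277
a = ȳ − b·x̄ = 13.58 − (-2.168277)·5.4 = 25.288693
Set a + b·x = 15.0: x = (15.0 − 25.288693) / (-2.168277) = 4.745102

4.745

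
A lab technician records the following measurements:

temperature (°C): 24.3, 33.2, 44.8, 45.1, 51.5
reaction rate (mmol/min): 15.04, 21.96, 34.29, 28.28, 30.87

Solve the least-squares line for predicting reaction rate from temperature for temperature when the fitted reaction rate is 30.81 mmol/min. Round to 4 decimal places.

47.0658

n = 5, Σx = 198.9, Σy = 130.44, Σxy = 5495.969, Σx² = 8386.03
Sxx = Σx² − (Σx)²/n = 8386.03 − 7912.242 = 473.788
Sxy = Σxy − (Σx)(Σy)/n = 5495.969 − 5188.9032 = 307.0658
b = Sxy/Sxx = 307.0658/473.788 = 0.648108
a = ȳ − b·x̄ = 26.088 − 0.648108·39.78 = 0.306263
Set a + b·x = 30.81: x = (30.81 − 0.306263) / 0.648108 = 47.065823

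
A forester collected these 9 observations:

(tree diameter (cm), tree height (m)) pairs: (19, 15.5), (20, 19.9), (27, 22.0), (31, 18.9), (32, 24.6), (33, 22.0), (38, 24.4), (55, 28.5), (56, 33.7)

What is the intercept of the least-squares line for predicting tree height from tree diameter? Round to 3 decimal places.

10.446

n = 9, Σx = 311, Σy = 209.5, Σxy = 7767.5, Σx² = 12169
Sxx = Σx² − (Σx)²/n = 12169 − 10746.777778 = 1422.222222
Sxy = Σxy − (Σx)(Σy)/n = 7767.5 − 7239.388889 = 528.111111
b = Sxy/Sxx = 528.111111/1422.222222 = 0.371328
a = ȳ − b·x̄ = 23.277778 − 0.371328·34.555556 = 10.446328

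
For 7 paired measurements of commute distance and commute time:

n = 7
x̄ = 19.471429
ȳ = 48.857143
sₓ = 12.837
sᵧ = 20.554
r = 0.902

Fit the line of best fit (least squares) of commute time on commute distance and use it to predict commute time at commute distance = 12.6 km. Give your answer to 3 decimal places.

b = r · sᵧ/sₓ = 0.902 · 20.554/12.837 = 1.444240
a = ȳ − b·x̄ = 48.857143 − 1.444240·19.471429 = 20.735728
ŷ(12.6) = a + b·12.6 = 20.735728 + 1.444240·12.6 = 38.933151

38.933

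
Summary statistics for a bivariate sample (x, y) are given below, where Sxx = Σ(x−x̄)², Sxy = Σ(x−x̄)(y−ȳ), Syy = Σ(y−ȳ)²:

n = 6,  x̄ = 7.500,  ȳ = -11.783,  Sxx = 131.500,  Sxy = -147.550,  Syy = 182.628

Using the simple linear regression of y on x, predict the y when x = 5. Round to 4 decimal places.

b = Sxy/Sxx = -147.55/131.5 = -1.122053
a = ȳ − b·x̄ = -11.783 − (-1.122053)·7.5 = -3.367601
ŷ(5) = a + b·5 = -3.367601 + (-1.122053)·5 = -8.977867

-8.9779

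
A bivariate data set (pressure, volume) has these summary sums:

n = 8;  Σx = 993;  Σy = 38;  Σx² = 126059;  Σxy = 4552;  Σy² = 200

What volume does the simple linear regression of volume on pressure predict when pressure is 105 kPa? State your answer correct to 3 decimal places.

5.874

Sxx = Σx² − (Σx)²/n = 126059 − 123256.125 = 2802.875
Sxy = Σxy − (Σx)(Σy)/n = 4552 − 4716.75 = -164.75
b = Sxy/Sxx = -164.75/2802.875 = -0.058779
a = ȳ − b·x̄ = 4.75 − (-0.058779)·124.125 = 12.045935
ŷ(105) = a + b·105 = 12.045935 + (-0.058779)·105 = 5.874147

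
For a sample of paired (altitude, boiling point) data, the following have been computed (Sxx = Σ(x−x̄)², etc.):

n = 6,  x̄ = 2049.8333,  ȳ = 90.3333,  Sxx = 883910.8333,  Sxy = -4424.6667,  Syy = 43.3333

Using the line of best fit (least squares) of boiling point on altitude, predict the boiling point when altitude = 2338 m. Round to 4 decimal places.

b = Sxy/Sxx = -4424.6667/883910.8333 = -0.005006
a = ȳ − b·x̄ = 90.3333 − (-0.005006)·2049.8333 = 100.594323
ŷ(2338) = a + b·2338 = 100.594323 + (-0.005006)·2338 = 88.890800

88.8908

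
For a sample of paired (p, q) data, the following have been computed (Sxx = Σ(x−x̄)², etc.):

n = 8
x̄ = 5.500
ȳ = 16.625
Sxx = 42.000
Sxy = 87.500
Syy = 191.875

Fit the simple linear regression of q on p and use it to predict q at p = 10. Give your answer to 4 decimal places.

26.0000

b = Sxy/Sxx = 87.5/42 = 2.083333
a = ȳ − b·x̄ = 16.625 − 2.083333·5.5 = 5.166667
ŷ(10) = a + b·10 = 5.166667 + 2.083333·10 = 26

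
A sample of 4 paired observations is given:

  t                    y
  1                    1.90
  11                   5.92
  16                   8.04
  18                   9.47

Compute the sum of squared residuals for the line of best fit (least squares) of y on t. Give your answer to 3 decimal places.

n = 4, Σx = 46, Σy = 25.33, Σxy = 366.12, Σx² = 702, Σy² = 192.9789
Sxx = Σx² − (Σx)²/n = 702 − 529 = 173
Sxy = Σxy − (Σx)(Σy)/n = 366.12 − 291.295 = 74.825
Syy = Σy² − (Σy)²/n = 192.9789 − 160.402225 = 32.576675
b = Sxy/Sxx = 74.825/173 = 0.432514
SSE = Syy − b·Sxy = 32.576675 − 0.432514·74.825 = 0.213781

0.214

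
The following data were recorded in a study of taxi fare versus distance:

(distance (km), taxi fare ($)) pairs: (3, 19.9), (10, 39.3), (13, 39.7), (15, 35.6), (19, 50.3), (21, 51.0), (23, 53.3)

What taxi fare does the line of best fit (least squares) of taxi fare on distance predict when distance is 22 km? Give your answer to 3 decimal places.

n = 7, Σx = 104, Σy = 289.1, Σxy = 4755.4, Σx² = 1834
Sxx = Σx² − (Σx)²/n = 1834 − 1545.142857 = 288.857143
Sxy = Σxy − (Σx)(Σy)/n = 4755.4 − 4295.2 = 460.2
b = Sxy/Sxx = 460.2/288.857143 = 1.593175
a = ȳ − b·x̄ = 41.3 − 1.593175·14.857143 = 17.629970
ŷ(22) = a + b·22 = 17.629970 + 1.593175·22 = 52.679822

52.680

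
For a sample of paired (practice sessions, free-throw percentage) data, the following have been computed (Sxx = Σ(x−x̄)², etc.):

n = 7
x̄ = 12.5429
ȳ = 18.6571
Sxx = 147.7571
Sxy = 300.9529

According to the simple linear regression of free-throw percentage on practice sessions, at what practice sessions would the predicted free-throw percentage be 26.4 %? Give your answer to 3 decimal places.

16.344

b = Sxy/Sxx = 300.9529/147.7571 = 2.036808
a = ȳ − b·x̄ = 18.6571 − 2.036808·12.5429 = -6.890384
Set a + b·x = 26.4: x = (26.4 − (-6.890384)) / 2.036808 = 16.344387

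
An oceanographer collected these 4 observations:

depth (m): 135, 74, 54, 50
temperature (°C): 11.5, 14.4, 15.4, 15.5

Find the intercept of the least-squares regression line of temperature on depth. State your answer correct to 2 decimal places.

n = 4, Σx = 313, Σy = 56.8, Σxy = 4224.7, Σx² = 29117
Sxx = Σx² − (Σx)²/n = 29117 − 24492.25 = 4624.75
Sxy = Σxy − (Σx)(Σy)/n = 4224.7 − 4444.6 = -219.9
b = Sxy/Sxx = -219.9/4624.75 = -0.047549
a = ȳ − b·x̄ = 14.2 − (-0.047549)·78.25 = 17.920671

17.92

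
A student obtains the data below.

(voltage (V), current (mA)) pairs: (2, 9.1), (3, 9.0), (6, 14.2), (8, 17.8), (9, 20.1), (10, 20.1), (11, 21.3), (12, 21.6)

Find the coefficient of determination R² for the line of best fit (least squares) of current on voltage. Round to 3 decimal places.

n = 8, Σx = 61, Σy = 133.2, Σxy = 1148.2, Σx² = 559, Σy² = 2410.56
Sxx = Σx² − (Σx)²/n = 559 − 465.125 = 93.875
Sxy = Σxy − (Σx)(Σy)/n = 1148.2 − 1015.65 = 132.55
Syy = Σy² − (Σy)²/n = 2410.56 − 2217.78 = 192.78
R² = Sxy²/(Sxx·Syy) = (132.55)²/(93.875·192.78) = 0.970840

0.971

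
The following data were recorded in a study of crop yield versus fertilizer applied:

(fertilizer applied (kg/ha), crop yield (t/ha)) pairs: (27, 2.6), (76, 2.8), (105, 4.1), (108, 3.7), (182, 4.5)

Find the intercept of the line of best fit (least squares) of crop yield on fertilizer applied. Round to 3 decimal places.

n = 5, Σx = 498, Σy = 17.7, Σxy = 1932.1, Σx² = 62318
Sxx = Σx² − (Σx)²/n = 62318 − 49600.8 = 12717.2
Sxy = Σxy − (Σx)(Σy)/n = 1932.1 − 1762.92 = 169.18
b = Sxy/Sxx = 169.18/12717.2 = 0.013303
a = ȳ − b·x̄ = 3.54 − 0.013303·99.6 = 2.214997

2.215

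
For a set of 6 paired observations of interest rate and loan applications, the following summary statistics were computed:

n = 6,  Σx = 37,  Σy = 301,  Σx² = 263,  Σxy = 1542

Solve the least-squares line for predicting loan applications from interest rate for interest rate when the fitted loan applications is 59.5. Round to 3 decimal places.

Sxx = Σx² − (Σx)²/n = 263 − 228.166667 = 34.833333
Sxy = Σxy − (Σx)(Σy)/n = 1542 − 1856.166667 = -314.166667
b = Sxy/Sxx = -314.166667/34.833333 = -9.019139
a = ȳ − b·x̄ = 50.166667 − (-9.019139)·6.166667 = 105.784689
Set a + b·x = 59.5: x = (59.5 − 105.784689) / (-9.019139) = 5.131830

5.132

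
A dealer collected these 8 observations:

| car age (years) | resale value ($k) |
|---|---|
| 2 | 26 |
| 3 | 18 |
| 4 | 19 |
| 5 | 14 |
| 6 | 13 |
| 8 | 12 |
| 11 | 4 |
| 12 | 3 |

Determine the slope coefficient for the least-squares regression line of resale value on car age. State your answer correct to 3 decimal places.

n = 8, Σx = 51, Σy = 109, Σxy = 506, Σx² = 419
Sxx = Σx² − (Σx)²/n = 419 − 325.125 = 93.875
Sxy = Σxy − (Σx)(Σy)/n = 506 − 694.875 = -188.875
b = Sxy/Sxx = -188.875/93.875 = -2.011984

-2.012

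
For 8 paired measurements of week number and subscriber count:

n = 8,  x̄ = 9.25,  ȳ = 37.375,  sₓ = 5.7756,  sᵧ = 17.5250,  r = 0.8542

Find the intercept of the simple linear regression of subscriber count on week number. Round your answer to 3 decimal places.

b = r · sᵧ/sₓ = 0.8542 · 17.525/5.7756 = 2.591913
a = ȳ − b·x̄ = 37.375 − 2.591913·9.25 = 13.399801

13.400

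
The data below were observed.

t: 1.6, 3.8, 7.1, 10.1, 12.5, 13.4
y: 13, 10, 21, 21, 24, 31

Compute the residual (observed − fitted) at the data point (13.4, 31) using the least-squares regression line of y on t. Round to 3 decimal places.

n = 6, Σx = 48.5, Σy = 120, Σxy = 1135.4, Σx² = 505.23
Sxx = Σx² − (Σx)²/n = 505.23 − 392.041667 = 113.188333
Sxy = Σxy − (Σx)(Σy)/n = 1135.4 − 970 = 165.4
b = Sxy/Sxx = 165.4/113.188333 = 1.461281
a = ȳ − b·x̄ = 20 − 1.461281·8.083333 = 8.187976
ŷ(13.4) = 8.187976 + 1.461281·13.4 = 27.769146
residual = y − ŷ = 31 − 27.769146 = 3.230854

3.231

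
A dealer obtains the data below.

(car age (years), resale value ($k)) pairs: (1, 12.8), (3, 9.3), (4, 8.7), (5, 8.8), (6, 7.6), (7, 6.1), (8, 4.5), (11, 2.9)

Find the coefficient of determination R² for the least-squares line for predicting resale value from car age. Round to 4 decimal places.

n = 8, Σx = 45, Σy = 60.7, Σxy = 275.7, Σx² = 321, Σy² = 527.09
Sxx = Σx² − (Σx)²/n = 321 − 253.125 = 67.875
Sxy = Σxy − (Σx)(Σy)/n = 275.7 − 341.4375 = -65.7375
Syy = Σy² − (Σy)²/n = 527.09 − 460.56125 = 66.52875
R² = Sxy²/(Sxx·Syy) = (-65.7375)²/(67.875·66.52875) = 0.956989

0.9570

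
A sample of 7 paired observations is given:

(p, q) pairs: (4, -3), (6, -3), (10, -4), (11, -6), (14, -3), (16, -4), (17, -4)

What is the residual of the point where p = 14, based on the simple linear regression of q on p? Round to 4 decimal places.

1.0375

n = 7, Σx = 78, Σy = -27, Σxy = -310, Σx² = 1014
Sxx = Σx² − (Σx)²/n = 1014 − 869.142857 = 144.857143
Sxy = Σxy − (Σx)(Σy)/n = -310 − (-300.857143) = -9.142857
b = Sxy/Sxx = -9.142857/144.857143 = -0.063116
a = ȳ − b·x̄ = -3.857143 − (-0.063116)·11.142857 = -3.153846
ŷ(14) = -3.153846 + (-0.063116)·14 = -4.037475
residual = y − ŷ = -3 − (-4.037475) = 1.037475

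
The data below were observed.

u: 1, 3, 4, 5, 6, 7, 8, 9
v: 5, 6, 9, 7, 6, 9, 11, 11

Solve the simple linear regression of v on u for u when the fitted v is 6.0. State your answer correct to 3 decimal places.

2.604

n = 8, Σx = 43, Σy = 64, Σxy = 380, Σx² = 281
Sxx = Σx² − (Σx)²/n = 281 − 231.125 = 49.875
Sxy = Σxy − (Σx)(Σy)/n = 380 − 344 = 36
b = Sxy/Sxx = 36/49.875 = 0.721805
a = ȳ − b·x̄ = 8 − 0.721805·5.375 = 4.120301
Set a + b·x = 6.0: x = (6.0 − 4.120301) / 0.721805 = 2.604167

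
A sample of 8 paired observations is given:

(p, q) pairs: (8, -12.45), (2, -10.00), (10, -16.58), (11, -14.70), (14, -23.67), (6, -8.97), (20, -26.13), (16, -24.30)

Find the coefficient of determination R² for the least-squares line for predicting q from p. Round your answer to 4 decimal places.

0.8851

n = 8, Σx = 87, Σy = -136.8, Σxy = -1743.7, Σx² = 1177, Σy² = 2659.9856
Sxx = Σx² − (Σx)²/n = 1177 − 946.125 = 230.875
Sxy = Σxy − (Σx)(Σy)/n = -1743.7 − (-1487.7) = -256
Syy = Σy² − (Σy)²/n = 2659.9856 − 2339.28 = 320.7056
R² = Sxy²/(Sxx·Syy) = (-256)²/(230.875·320.7056) = 0.885108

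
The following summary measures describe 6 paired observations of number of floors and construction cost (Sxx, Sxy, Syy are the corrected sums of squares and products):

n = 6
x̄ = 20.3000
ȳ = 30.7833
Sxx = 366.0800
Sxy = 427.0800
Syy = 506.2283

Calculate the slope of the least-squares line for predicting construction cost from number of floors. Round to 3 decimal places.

b = Sxy/Sxx = 427.08/366.08 = 1.166630

1.167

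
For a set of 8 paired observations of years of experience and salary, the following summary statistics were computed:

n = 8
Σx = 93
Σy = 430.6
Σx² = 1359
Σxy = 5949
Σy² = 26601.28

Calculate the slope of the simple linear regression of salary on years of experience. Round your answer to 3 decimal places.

Sxx = Σx² − (Σx)²/n = 1359 − 1081.125 = 277.875
Sxy = Σxy − (Σx)(Σy)/n = 5949 − 5005.725 = 943.275
b = Sxy/Sxx = 943.275/277.875 = 3.394602

3.395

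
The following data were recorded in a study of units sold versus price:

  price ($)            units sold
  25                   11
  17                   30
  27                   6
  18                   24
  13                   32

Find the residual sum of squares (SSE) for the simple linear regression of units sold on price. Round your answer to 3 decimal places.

18.840

n = 5, Σx = 100, Σy = 103, Σxy = 1795, Σx² = 2136, Σy² = 2657
Sxx = Σx² − (Σx)²/n = 2136 − 2000 = 136
Sxy = Σxy − (Σx)(Σy)/n = 1795 − 2060 = -265
Syy = Σy² − (Σy)²/n = 2657 − 2121.8 = 535.2
b = Sxy/Sxx = -265/136 = -1.948529
SSE = Syy − b·Sxy = 535.2 − (-1.948529)·(-265) = 18.839706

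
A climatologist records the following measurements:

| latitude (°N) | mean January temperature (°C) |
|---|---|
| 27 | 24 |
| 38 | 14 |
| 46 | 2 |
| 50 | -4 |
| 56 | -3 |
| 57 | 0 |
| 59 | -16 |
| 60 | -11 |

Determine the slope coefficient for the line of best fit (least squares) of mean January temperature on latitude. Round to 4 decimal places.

-1.0483

n = 8, Σx = 393, Σy = 6, Σxy = -700, Σx² = 20255
Sxx = Σx² − (Σx)²/n = 20255 − 19306.125 = 948.875
Sxy = Σxy − (Σx)(Σy)/n = -700 − 294.75 = -994.75
b = Sxy/Sxx = -994.75/948.875 = -1.048347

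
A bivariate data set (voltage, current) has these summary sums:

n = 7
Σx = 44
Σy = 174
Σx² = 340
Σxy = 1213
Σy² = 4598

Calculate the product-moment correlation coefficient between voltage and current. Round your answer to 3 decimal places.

0.907

Sxx = Σx² − (Σx)²/n = 340 − 276.571429 = 63.428571
Sxy = Σxy − (Σx)(Σy)/n = 1213 − 1093.714286 = 119.285714
Syy = Σy² − (Σy)²/n = 4598 − 4325.142857 = 272.857143
r = Sxy/√(Sxx·Syy) = 119.285714/√(17306.938776) = 119.285714/131.555839 = 0.906731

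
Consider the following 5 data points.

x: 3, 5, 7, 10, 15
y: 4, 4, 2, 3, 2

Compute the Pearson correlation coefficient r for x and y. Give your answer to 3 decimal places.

-0.746

n = 5, Σx = 40, Σy = 15, Σxy = 106, Σx² = 408, Σy² = 49
Sxx = Σx² − (Σx)²/n = 408 − 320 = 88
Sxy = Σxy − (Σx)(Σy)/n = 106 − 120 = -14
Syy = Σy² − (Σy)²/n = 49 − 45 = 4
r = Sxy/√(Sxx·Syy) = -14/√(352) = -14/18.761663 = -0.746203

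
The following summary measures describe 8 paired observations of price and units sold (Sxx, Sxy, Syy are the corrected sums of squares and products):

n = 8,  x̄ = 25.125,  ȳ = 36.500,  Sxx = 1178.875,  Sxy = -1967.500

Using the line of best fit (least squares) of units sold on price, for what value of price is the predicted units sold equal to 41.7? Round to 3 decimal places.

b = Sxy/Sxx = -1967.5/1178.875 = -1.668964
a = ȳ − b·x̄ = 36.5 − (-1.668964)·25.125 = 78.432722
Set a + b·x = 41.7: x = (41.7 − 78.432722) / (-1.668964) = 22.009295

22.009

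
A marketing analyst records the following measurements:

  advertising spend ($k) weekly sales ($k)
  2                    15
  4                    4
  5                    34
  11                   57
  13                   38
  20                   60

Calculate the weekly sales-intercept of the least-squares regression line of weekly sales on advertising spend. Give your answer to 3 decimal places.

n = 6, Σx = 55, Σy = 208, Σxy = 2537, Σx² = 735
Sxx = Σx² − (Σx)²/n = 735 − 504.166667 = 230.833333
Sxy = Σxy − (Σx)(Σy)/n = 2537 − 1906.666667 = 630.333333
b = Sxy/Sxx = 630.333333/230.833333 = 2.730686
a = ȳ − b·x̄ = 34.666667 − 2.730686·9.166667 = 9.635379

9.635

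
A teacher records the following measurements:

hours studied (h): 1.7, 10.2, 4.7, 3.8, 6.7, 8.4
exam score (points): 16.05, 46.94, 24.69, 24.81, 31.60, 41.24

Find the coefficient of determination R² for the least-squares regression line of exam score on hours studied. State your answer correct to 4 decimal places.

n = 6, Σx = 35.5, Σy = 185.33, Σxy = 1274.53, Σx² = 258.91, Σy² = 6385.3959
Sxx = Σx² − (Σx)²/n = 258.91 − 210.041667 = 48.868333
Sxy = Σxy − (Σx)(Σy)/n = 1274.53 − 1096.535833 = 177.994167
Syy = Σy² − (Σy)²/n = 6385.3959 − 5724.534817 = 660.861083
R² = Sxy²/(Sxx·Syy) = (177.994167)²/(48.868333·660.861083) = 0.981011

0.9810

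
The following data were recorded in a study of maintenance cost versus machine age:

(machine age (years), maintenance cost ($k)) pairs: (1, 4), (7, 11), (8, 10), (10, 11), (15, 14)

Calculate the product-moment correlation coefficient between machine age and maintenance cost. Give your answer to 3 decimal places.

0.953

n = 5, Σx = 41, Σy = 50, Σxy = 481, Σx² = 439, Σy² = 554
Sxx = Σx² − (Σx)²/n = 439 − 336.2 = 102.8
Sxy = Σxy − (Σx)(Σy)/n = 481 − 410 = 71
Syy = Σy² − (Σy)²/n = 554 − 500 = 54
r = Sxy/√(Sxx·Syy) = 71/√(5551.2) = 71/74.506376 = 0.952939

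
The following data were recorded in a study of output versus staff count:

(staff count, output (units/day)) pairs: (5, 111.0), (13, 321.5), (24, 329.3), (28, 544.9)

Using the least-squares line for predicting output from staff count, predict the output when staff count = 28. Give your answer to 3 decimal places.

487.132

n = 4, Σx = 70, Σy = 1306.7, Σxy = 27894.9, Σx² = 1554
Sxx = Σx² − (Σx)²/n = 1554 − 1225 = 329
Sxy = Σxy − (Σx)(Σy)/n = 27894.9 − 22867.25 = 5027.65
b = Sxy/Sxx = 5027.65/329 = 15.281611
a = ȳ − b·x̄ = 326.675 − 15.281611·17.5 = 59.246809
ŷ(28) = a + b·28 = 59.246809 + 15.281611·28 = 487.131915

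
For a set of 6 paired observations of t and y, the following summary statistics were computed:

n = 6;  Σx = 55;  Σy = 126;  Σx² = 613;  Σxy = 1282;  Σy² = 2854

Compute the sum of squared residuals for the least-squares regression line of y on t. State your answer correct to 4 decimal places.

Sxx = Σx² − (Σx)²/n = 613 − 504.166667 = 108.833333
Sxy = Σxy − (Σx)(Σy)/n = 1282 − 1155 = 127
Syy = Σy² − (Σy)²/n = 2854 − 2646 = 208
b = Sxy/Sxx = 127/108.833333 = 1.166922
SSE = Syy − b·Sxy = 208 − 1.166922·127 = 59.800919

59.8009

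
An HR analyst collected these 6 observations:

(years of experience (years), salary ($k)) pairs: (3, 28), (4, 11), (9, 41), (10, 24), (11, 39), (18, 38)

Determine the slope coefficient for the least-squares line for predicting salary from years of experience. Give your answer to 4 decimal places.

1.2997

n = 6, Σx = 55, Σy = 181, Σxy = 1850, Σx² = 651
Sxx = Σx² − (Σx)²/n = 651 − 504.166667 = 146.833333
Sxy = Σxy − (Σx)(Σy)/n = 1850 − 1659.166667 = 190.833333
b = Sxy/Sxx = 190.833333/146.833333 = 1.299659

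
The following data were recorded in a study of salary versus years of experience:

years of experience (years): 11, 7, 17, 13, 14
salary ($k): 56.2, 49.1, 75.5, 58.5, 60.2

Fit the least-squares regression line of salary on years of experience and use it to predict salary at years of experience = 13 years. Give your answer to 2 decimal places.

61.37

n = 5, Σx = 62, Σy = 299.5, Σxy = 3848.7, Σx² = 824
Sxx = Σx² − (Σx)²/n = 824 − 768.8 = 55.2
Sxy = Σxy − (Σx)(Σy)/n = 3848.7 − 3713.8 = 134.9
b = Sxy/Sxx = 134.9/55.2 = 2.443841
a = ȳ − b·x̄ = 59.9 − 2.443841·12.4 = 29.596377
ŷ(13) = a + b·13 = 29.596377 + 2.443841·13 = 61.366304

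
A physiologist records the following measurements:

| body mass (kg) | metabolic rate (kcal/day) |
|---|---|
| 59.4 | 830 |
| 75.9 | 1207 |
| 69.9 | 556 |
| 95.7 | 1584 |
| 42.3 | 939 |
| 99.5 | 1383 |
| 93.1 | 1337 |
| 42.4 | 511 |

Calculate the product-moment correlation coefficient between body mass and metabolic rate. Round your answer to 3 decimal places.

0.809

n = 8, Σx = 578.2, Σy = 8347, Σxy = 654835.8, Σx² = 45488.58, Σy² = 9807041
Sxx = Σx² − (Σx)²/n = 45488.58 − 41789.405 = 3699.175
Sxy = Σxy − (Σx)(Σy)/n = 654835.8 − 603279.425 = 51556.375
Syy = Σy² − (Σy)²/n = 9807041 − 8709051.125 = 1097989.875
r = Sxy/√(Sxx·Syy) = 51556.375/√(4061656695.853125) = 51556.375/63731.128155 = 0.808967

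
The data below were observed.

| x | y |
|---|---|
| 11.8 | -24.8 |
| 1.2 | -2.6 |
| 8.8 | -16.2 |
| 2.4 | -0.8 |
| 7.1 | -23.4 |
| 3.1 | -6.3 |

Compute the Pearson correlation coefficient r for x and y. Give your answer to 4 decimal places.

-0.9151

n = 6, Σx = 34.4, Σy = -74.1, Σxy = -625.91, Σx² = 283.9, Σy² = 1472.13
Sxx = Σx² − (Σx)²/n = 283.9 − 197.226667 = 86.673333
Sxy = Σxy − (Σx)(Σy)/n = -625.91 − (-424.84) = -201.07
Syy = Σy² − (Σy)²/n = 1472.13 − 915.135 = 556.995
r = Sxy/√(Sxx·Syy) = -201.07/√(48276.6133) = -201.07/219.719397 = -0.915122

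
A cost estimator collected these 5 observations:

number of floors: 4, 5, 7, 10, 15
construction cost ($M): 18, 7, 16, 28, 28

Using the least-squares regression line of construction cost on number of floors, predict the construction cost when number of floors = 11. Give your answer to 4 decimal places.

23.7919

n = 5, Σx = 41, Σy = 97, Σxy = 919, Σx² = 415
Sxx = Σx² − (Σx)²/n = 415 − 336.2 = 78.8
Sxy = Σxy − (Σx)(Σy)/n = 919 − 795.4 = 123.6
b = Sxy/Sxx = 123.6/78.8 = 1.568528
a = ȳ − b·x̄ = 19.4 − 1.568528·8.2 = 6.538071
ŷ(11) = a + b·11 = 6.538071 + 1.568528·11 = 23.791878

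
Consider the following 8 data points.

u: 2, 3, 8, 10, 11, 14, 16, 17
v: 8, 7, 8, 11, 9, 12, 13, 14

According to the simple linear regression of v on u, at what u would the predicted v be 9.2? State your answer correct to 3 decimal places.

n = 8, Σx = 81, Σy = 82, Σxy = 924, Σx² = 1039
Sxx = Σx² − (Σx)²/n = 1039 − 820.125 = 218.875
Sxy = Σxy − (Σx)(Σy)/n = 924 − 830.25 = 93.75
b = Sxy/Sxx = 93.75/218.875 = 0.428327
a = ȳ − b·x̄ = 10.25 − 0.428327·10.125 = 5.913192
Set a + b·x = 9.2: x = (9.2 − 5.913192) / 0.428327 = 7.6736

7.674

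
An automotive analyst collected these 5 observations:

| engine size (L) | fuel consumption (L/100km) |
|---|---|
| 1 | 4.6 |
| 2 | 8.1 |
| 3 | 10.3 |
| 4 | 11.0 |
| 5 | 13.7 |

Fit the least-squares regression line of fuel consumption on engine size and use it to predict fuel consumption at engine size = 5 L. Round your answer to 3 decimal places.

13.760

n = 5, Σx = 15, Σy = 47.7, Σxy = 164.2, Σx² = 55
Sxx = Σx² − (Σx)²/n = 55 − 45 = 10
Sxy = Σxy − (Σx)(Σy)/n = 164.2 − 143.1 = 21.1
b = Sxy/Sxx = 21.1/10 = 2.11
a = ȳ − b·x̄ = 9.54 − 2.11·3 = 3.21
ŷ(5) = a + b·5 = 3.21 + 2.11·5 = 13.76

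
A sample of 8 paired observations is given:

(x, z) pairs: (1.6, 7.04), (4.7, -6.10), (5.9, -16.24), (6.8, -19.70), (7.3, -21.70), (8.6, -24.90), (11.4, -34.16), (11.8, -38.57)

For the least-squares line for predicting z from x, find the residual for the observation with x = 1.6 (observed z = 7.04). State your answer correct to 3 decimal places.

n = 8, Σx = 58.1, Σy = -154.33, Σxy = -1464.282, Σx² = 502.15
Sxx = Σx² − (Σx)²/n = 502.15 − 421.95125 = 80.19875
Sxy = Σxy − (Σx)(Σy)/n = -1464.282 − (-1120.821625) = -343.460375
b = Sxy/Sxx = -343.460375/80.19875 = -4.282615
a = ȳ − b·x̄ = -19.29125 − (-4.282615)·7.2625 = 11.811242
ŷ(1.6) = 11.811242 + (-4.282615)·1.6 = 4.959058
residual = y − ŷ = 7.04 − 4.959058 = 2.080942

2.081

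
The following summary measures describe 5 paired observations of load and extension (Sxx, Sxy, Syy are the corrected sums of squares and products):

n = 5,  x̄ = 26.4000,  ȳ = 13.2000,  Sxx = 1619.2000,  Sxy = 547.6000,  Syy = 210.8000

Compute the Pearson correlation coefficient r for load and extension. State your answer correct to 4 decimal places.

0.9373

r = Sxy/√(Sxx·Syy) = 547.6/√(341327.36) = 547.6/584.232283 = 0.937298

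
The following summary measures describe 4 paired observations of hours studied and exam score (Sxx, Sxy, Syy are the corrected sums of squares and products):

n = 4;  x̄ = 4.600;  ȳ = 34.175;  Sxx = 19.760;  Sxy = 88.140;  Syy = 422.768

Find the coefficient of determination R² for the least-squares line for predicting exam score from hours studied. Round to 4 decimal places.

0.9299

R² = Sxy²/(Sxx·Syy) = (88.14)²/(19.76·422.768) = 0.929945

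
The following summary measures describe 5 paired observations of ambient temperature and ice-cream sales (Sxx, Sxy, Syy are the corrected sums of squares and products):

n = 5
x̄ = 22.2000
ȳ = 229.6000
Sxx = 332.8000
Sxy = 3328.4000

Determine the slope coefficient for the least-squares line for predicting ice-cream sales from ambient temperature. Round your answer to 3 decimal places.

b = Sxy/Sxx = 3328.4/332.8 = 10.001202

10.001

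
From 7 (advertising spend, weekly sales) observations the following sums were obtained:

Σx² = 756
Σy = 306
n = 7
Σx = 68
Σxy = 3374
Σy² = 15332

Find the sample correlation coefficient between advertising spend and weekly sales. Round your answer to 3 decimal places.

Sxx = Σx² − (Σx)²/n = 756 − 660.571429 = 95.428571
Sxy = Σxy − (Σx)(Σy)/n = 3374 − 2972.571429 = 401.428571
Syy = Σy² − (Σy)²/n = 15332 − 13376.571429 = 1955.428571
r = Sxy/√(Sxx·Syy) = 401.428571/√(186603.755102) = 401.428571/431.976568 = 0.929283

0.929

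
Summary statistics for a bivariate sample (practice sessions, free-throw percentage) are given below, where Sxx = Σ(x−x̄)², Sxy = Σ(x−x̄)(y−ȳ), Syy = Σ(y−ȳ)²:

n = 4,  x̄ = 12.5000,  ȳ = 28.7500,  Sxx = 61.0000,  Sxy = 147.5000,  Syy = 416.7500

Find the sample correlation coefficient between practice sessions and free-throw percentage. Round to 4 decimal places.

0.9251

r = Sxy/√(Sxx·Syy) = 147.5/√(25421.75) = 147.5/159.441996 = 0.925101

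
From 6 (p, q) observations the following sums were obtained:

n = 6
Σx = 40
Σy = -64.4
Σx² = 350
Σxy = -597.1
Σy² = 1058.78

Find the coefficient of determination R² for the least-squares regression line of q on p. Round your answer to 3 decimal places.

Sxx = Σx² − (Σx)²/n = 350 − 266.666667 = 83.333333
Sxy = Σxy − (Σx)(Σy)/n = -597.1 − (-429.333333) = -167.766667
Syy = Σy² − (Σy)²/n = 1058.78 − 691.226667 = 367.553333
R² = Sxy²/(Sxx·Syy) = (-167.766667)²/(83.333333·367.553333) = 0.918908

0.919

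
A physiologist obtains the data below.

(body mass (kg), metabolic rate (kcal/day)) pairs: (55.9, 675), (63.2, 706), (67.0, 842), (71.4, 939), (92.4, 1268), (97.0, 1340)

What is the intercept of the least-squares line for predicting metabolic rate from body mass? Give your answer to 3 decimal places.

-302.359

n = 6, Σx = 446.9, Σy = 5770, Σxy = 452953.5, Σx² = 34652.77
Sxx = Σx² − (Σx)²/n = 34652.77 − 33286.601667 = 1366.168333
Sxy = Σxy − (Σx)(Σy)/n = 452953.5 − 429768.833333 = 23184.666667
b = Sxy/Sxx = 23184.666667/1366.168333 = 16.970578
a = ȳ − b·x̄ = 961.666667 − 16.970578·74.483333 = -302.358573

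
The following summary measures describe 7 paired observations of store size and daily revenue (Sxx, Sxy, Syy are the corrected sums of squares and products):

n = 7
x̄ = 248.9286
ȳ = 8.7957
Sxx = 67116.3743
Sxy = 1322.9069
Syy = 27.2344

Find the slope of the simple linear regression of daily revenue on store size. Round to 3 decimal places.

b = Sxy/Sxx = 1322.9069/67116.3743 = 0.019711

0.020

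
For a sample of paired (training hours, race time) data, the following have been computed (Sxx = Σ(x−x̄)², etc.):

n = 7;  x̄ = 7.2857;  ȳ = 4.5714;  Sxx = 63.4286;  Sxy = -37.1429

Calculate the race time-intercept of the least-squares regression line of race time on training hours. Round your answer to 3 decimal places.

b = Sxy/Sxx = -37.1429/63.4286 = -0.585586
a = ȳ − b·x̄ = 4.5714 − (-0.585586)·7.2857 = 8.837804

8.838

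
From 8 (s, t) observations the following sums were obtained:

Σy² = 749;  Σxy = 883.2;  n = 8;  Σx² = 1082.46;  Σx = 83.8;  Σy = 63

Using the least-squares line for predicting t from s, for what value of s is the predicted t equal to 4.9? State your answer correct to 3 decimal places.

7.748

Sxx = Σx² − (Σx)²/n = 1082.46 − 877.805 = 204.655
Sxy = Σxy − (Σx)(Σy)/n = 883.2 − 659.925 = 223.275
b = Sxy/Sxx = 223.275/204.655 = 1.090982
a = ȳ − b·x̄ = 7.875 − 1.090982·10.475 = -3.553040
Set a + b·x = 4.9: x = (4.9 − (-3.553040)) / 1.090982 = 7.748100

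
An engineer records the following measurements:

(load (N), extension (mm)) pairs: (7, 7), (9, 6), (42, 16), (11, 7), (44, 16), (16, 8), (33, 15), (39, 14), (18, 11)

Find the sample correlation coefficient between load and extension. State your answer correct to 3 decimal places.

n = 9, Σx = 219, Σy = 100, Σxy = 2923, Σx² = 7141, Σy² = 1252
Sxx = Σx² − (Σx)²/n = 7141 − 5329 = 1812
Sxy = Σxy − (Σx)(Σy)/n = 2923 − 2433.333333 = 489.666667
Syy = Σy² − (Σy)²/n = 1252 − 1111.111111 = 140.888889
r = Sxy/√(Sxx·Syy) = 489.666667/√(255290.666667) = 489.666667/505.262968 = 0.969132

0.969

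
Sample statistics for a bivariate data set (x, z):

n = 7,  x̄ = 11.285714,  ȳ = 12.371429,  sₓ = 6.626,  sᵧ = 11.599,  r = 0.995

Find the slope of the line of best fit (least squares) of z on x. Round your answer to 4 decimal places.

1.7418

b = r · sᵧ/sₓ = 0.995 · 11.599/6.626 = 1.741776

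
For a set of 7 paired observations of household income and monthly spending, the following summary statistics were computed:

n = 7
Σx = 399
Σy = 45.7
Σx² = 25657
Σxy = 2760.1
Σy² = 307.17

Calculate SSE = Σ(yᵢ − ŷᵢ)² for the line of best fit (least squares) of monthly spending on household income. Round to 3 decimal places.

Sxx = Σx² − (Σx)²/n = 25657 − 22743 = 2914
Sxy = Σxy − (Σx)(Σy)/n = 2760.1 − 2604.9 = 155.2
Syy = Σy² − (Σy)²/n = 307.17 − 298.355714 = 8.814286
b = Sxy/Sxx = 155.2/2914 = 0.053260
SSE = Syy − b·Sxy = 8.814286 − 0.053260·155.2 = 0.548315

0.548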